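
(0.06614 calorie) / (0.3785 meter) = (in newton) 0.7311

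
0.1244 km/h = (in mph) 0.0773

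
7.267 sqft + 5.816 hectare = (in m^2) 5.816e+04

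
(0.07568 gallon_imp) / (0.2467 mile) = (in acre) 2.141e-10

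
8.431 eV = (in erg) 1.351e-11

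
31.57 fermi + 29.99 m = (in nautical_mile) 0.01619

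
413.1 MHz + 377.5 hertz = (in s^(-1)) 4.131e+08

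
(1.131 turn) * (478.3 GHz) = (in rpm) 3.246e+13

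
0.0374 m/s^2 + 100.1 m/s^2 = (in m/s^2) 100.1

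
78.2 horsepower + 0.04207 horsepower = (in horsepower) 78.24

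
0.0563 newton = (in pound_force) 0.01266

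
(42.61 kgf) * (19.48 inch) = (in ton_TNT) 4.942e-08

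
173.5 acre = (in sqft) 7.558e+06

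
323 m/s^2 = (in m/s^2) 323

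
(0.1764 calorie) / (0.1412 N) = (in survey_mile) 0.003248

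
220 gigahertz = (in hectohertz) 2.2e+09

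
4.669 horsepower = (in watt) 3482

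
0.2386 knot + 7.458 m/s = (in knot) 14.74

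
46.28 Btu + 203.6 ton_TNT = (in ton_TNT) 203.6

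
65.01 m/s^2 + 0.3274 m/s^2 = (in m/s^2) 65.34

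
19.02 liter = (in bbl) 0.1196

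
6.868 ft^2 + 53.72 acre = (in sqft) 2.34e+06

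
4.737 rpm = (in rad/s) 0.4961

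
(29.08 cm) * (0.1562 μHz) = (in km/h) 1.635e-07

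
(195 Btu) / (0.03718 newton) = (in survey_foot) 1.815e+07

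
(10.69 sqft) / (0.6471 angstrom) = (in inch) 6.042e+11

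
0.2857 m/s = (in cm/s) 28.57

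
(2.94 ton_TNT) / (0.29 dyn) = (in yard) 4.639e+15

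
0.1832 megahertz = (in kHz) 183.2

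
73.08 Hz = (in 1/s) 73.08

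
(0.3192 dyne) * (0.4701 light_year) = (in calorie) 3.393e+09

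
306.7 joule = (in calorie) 73.3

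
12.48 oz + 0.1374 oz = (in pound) 0.7886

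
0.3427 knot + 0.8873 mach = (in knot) 587.6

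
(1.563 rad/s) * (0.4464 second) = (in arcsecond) 1.439e+05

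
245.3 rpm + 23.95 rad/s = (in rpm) 474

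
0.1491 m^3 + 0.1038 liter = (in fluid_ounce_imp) 5251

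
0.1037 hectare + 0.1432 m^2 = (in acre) 0.2563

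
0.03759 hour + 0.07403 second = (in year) 4.293e-06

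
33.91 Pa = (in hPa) 0.3391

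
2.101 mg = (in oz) 7.411e-05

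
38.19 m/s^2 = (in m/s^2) 38.19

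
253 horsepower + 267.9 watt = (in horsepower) 253.4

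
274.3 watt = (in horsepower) 0.3678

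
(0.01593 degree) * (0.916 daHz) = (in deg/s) 0.1459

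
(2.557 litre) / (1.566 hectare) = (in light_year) 1.726e-23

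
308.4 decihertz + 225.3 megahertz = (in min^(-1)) 1.352e+10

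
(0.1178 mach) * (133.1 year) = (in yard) 1.841e+11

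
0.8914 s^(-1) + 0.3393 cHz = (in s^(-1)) 0.8948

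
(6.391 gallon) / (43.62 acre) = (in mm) 0.000137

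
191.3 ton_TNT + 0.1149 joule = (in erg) 8.004e+18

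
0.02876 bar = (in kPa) 2.876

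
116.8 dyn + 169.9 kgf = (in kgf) 169.9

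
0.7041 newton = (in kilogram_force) 0.0718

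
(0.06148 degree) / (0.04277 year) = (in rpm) 7.597e-09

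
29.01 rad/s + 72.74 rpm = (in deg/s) 2099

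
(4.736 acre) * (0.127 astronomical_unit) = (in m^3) 3.641e+14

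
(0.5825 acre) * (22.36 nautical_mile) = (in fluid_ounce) 3.301e+12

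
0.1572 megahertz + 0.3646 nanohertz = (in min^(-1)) 9.432e+06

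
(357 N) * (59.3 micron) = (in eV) 1.321e+17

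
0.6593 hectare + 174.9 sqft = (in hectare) 0.6609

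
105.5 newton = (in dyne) 1.055e+07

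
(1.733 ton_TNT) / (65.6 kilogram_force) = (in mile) 7004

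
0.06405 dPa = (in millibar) 6.405e-05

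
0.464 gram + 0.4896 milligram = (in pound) 0.001024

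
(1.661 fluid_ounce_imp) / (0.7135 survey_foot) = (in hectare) 2.17e-08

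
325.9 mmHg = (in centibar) 43.45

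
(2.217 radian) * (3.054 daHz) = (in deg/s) 3879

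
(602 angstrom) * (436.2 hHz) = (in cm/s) 0.2626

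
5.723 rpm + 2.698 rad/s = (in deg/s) 188.9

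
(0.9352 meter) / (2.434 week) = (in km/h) 2.287e-06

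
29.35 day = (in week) 4.193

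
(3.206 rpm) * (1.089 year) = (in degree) 6.606e+08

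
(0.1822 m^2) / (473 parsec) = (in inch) 4.915e-19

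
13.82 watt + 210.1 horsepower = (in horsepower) 210.1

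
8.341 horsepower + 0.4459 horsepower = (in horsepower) 8.787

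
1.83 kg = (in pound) 4.034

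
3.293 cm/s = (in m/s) 0.03293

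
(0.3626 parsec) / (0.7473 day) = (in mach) 5.089e+08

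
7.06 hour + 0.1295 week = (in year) 0.003289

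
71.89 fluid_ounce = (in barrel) 0.01337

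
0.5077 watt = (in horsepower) 0.0006808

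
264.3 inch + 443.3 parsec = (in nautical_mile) 7.386e+15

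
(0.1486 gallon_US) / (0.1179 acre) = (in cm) 0.0001179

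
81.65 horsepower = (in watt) 6.089e+04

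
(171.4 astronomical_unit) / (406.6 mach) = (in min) 3.087e+06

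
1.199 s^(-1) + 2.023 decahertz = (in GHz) 2.143e-08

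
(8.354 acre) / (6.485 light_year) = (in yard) 6.026e-13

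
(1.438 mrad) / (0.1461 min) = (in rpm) 0.001566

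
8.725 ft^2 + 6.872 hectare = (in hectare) 6.872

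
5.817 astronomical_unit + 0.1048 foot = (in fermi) 8.702e+26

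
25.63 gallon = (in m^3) 0.09702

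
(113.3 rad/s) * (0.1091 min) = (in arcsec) 1.53e+08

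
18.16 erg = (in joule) 1.816e-06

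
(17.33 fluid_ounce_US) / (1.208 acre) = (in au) 7.008e-19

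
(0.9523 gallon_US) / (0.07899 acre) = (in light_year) 1.192e-21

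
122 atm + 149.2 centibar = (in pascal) 1.251e+07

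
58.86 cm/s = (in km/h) 2.119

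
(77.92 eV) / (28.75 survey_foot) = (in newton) 1.425e-18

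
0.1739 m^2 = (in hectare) 1.739e-05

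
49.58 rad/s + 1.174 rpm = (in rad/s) 49.7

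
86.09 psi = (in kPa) 593.6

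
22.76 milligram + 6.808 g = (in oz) 0.2409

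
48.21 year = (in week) 2514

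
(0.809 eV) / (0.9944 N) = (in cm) 1.303e-17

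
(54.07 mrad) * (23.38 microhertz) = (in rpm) 1.207e-05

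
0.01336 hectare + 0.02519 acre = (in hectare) 0.02355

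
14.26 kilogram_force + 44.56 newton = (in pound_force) 41.46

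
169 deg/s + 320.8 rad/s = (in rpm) 3092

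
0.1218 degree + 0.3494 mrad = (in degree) 0.1418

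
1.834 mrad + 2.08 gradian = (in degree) 1.977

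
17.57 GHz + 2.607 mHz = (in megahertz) 1.757e+04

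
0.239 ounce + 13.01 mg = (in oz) 0.2395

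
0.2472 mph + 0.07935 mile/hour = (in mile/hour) 0.3265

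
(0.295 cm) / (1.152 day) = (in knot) 5.761e-08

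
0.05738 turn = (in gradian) 22.95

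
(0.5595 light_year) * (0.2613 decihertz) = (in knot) 2.689e+14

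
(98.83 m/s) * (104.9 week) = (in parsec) 2.032e-07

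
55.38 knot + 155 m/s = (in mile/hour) 410.5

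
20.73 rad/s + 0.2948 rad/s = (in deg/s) 1205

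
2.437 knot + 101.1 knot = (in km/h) 191.8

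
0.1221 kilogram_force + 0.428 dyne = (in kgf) 0.1221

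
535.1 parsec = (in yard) 1.806e+19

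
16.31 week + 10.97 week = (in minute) 2.75e+05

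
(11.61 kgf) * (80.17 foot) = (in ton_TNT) 6.649e-07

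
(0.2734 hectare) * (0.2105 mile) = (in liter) 9.262e+08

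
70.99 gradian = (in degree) 63.89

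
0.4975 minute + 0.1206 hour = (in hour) 0.1289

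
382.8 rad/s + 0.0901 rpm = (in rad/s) 382.8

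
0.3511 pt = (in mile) 7.696e-08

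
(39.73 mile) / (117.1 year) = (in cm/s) 0.001731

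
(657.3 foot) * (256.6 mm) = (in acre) 0.0127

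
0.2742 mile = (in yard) 482.6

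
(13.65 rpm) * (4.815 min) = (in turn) 65.72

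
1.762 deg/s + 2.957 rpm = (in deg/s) 19.5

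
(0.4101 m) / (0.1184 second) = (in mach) 0.01017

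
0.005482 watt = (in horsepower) 7.351e-06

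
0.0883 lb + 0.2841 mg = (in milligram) 4.005e+04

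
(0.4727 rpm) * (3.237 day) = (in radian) 1.384e+04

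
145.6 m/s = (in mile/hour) 325.7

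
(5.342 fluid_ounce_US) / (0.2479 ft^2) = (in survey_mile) 4.262e-06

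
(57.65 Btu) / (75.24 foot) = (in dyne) 2.652e+08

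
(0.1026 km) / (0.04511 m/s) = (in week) 0.003761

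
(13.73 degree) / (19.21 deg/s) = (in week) 1.182e-06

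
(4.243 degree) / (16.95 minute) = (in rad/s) 7.282e-05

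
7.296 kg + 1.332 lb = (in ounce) 278.7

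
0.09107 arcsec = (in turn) 7.027e-08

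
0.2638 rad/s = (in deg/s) 15.11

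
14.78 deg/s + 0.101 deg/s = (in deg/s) 14.88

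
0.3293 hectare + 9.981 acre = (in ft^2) 4.702e+05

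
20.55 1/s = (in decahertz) 2.055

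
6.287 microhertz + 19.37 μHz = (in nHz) 2.566e+04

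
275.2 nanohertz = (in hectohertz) 2.752e-09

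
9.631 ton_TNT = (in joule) 4.03e+10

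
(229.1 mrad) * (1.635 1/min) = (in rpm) 0.05962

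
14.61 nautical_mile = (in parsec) 8.769e-13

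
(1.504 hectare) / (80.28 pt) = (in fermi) 5.311e+20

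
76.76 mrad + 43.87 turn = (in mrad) 2.757e+05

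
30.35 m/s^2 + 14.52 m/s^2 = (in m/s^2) 44.87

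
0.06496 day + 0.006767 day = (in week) 0.01025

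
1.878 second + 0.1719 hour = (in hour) 0.1724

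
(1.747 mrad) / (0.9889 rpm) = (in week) 2.789e-08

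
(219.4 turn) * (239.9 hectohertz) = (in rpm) 3.158e+08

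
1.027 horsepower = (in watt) 765.8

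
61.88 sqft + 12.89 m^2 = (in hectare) 0.001864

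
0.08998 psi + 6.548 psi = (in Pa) 4.577e+04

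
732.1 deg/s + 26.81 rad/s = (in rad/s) 39.59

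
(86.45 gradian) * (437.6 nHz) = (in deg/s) 3.405e-05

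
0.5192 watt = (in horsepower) 0.0006963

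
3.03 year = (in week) 158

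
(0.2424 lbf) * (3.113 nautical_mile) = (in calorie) 1486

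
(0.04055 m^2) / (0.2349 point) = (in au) 3.271e-09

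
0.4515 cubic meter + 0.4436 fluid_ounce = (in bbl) 2.84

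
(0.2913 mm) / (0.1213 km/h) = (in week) 1.429e-08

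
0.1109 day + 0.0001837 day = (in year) 0.0003043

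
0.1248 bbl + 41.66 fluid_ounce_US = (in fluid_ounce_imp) 741.7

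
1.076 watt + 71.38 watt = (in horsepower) 0.09717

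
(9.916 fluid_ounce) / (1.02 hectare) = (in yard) 3.144e-08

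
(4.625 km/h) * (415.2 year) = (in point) 4.768e+13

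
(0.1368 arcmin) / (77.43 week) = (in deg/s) 4.869e-11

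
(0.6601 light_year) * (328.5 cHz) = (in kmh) 7.385e+16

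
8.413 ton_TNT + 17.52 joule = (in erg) 3.52e+17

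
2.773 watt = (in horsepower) 0.003719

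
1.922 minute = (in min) 1.922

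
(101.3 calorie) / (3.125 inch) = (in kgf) 544.5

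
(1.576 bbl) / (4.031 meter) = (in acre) 1.536e-05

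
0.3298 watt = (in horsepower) 0.0004423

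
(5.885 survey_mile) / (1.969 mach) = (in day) 0.0001635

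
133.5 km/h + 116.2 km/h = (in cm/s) 6936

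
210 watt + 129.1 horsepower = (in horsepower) 129.4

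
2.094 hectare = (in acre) 5.174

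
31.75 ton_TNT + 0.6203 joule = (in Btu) 1.259e+08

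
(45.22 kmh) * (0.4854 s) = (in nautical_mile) 0.003292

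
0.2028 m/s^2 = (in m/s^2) 0.2028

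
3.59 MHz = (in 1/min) 2.154e+08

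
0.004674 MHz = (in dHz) 4.674e+04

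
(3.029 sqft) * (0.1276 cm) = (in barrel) 0.002258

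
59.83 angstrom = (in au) 3.999e-20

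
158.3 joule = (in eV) 9.88e+20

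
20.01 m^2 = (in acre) 0.004945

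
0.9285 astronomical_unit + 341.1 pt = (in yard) 1.519e+11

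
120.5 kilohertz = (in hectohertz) 1205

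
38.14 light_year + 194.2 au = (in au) 2.412e+06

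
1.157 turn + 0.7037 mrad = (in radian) 7.27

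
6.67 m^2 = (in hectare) 0.000667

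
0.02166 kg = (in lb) 0.04775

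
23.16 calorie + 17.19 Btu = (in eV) 1.138e+23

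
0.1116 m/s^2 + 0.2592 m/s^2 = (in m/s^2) 0.3708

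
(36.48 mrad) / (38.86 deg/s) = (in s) 0.05379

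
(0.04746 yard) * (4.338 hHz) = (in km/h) 67.77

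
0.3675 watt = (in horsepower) 0.0004928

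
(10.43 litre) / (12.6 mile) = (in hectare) 5.144e-11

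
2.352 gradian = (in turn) 0.00588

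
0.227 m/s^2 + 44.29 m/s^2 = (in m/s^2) 44.52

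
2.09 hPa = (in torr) 1.568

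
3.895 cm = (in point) 110.4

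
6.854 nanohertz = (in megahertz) 6.854e-15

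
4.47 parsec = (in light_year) 14.58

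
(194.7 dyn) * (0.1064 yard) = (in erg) 1894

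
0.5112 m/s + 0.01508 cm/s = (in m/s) 0.5114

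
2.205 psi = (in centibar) 15.2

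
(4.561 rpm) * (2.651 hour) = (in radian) 4558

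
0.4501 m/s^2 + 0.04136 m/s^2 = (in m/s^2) 0.4915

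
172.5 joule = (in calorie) 41.23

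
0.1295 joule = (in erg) 1.295e+06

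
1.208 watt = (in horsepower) 0.00162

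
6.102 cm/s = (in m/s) 0.06102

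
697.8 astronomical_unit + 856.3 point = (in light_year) 0.01103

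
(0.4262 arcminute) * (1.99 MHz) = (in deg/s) 1.414e+04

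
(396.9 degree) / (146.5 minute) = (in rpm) 0.007526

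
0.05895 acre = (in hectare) 0.02386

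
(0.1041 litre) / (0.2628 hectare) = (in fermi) 3.961e+07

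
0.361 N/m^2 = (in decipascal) 3.61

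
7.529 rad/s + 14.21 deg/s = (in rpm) 74.26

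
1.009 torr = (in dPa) 1345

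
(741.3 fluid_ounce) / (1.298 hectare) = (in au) 1.129e-17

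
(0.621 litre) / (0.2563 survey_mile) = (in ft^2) 1.621e-05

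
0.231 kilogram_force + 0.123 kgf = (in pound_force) 0.7804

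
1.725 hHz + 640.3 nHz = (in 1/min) 1.035e+04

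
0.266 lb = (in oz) 4.256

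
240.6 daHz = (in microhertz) 2.406e+09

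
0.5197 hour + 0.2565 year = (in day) 93.64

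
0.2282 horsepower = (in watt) 170.2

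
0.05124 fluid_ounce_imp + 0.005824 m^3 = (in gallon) 1.539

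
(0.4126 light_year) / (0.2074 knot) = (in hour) 1.016e+13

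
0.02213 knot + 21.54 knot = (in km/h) 39.93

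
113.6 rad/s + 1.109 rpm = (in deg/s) 6515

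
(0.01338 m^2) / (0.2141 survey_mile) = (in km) 3.883e-08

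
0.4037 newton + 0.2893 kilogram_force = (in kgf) 0.3305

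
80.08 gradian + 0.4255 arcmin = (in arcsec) 2.595e+05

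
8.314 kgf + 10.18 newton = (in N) 91.71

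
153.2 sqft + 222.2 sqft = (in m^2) 34.88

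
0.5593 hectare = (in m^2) 5593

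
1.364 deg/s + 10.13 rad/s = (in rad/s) 10.15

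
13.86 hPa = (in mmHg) 10.4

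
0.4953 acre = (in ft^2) 2.158e+04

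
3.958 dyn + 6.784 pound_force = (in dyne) 3.018e+06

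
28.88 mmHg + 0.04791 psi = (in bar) 0.04181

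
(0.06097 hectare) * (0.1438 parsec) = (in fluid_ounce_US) 9.148e+22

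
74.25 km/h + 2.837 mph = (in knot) 42.56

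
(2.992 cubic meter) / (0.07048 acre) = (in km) 1.049e-05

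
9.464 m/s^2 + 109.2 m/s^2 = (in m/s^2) 118.7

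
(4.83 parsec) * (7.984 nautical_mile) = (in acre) 5.446e+17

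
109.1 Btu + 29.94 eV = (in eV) 7.184e+23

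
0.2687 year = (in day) 98.08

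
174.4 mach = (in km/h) 2.138e+05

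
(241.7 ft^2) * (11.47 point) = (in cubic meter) 0.09086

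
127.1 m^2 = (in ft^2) 1368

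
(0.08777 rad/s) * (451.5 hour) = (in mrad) 1.427e+08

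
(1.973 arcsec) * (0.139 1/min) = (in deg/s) 1.27e-06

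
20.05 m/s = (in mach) 0.05888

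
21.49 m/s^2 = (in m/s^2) 21.49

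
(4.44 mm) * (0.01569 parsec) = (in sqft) 2.314e+13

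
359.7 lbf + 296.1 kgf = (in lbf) 1012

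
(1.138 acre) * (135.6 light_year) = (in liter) 5.908e+24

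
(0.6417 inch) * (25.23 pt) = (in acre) 3.585e-08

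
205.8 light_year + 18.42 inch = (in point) 5.519e+21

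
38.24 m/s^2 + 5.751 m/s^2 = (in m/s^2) 43.99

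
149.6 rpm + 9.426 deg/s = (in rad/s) 15.83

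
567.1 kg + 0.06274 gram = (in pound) 1250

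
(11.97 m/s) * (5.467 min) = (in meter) 3926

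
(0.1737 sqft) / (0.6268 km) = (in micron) 25.75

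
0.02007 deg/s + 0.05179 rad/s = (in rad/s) 0.05214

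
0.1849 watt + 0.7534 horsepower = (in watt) 562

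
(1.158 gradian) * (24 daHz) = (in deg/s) 250.1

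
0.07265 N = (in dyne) 7265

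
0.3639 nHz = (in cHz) 3.639e-08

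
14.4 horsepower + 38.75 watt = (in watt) 1.078e+04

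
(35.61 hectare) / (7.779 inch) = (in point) 5.109e+09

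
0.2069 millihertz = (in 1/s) 0.0002069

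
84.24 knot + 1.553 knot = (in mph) 98.73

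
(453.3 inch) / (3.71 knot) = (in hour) 0.001676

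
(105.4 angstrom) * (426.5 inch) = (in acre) 2.821e-11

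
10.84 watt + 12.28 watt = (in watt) 23.12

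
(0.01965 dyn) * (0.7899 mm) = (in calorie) 3.71e-11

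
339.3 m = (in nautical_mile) 0.1832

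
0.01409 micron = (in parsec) 4.566e-25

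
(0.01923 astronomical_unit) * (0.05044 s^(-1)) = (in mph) 3.246e+08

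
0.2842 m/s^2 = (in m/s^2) 0.2842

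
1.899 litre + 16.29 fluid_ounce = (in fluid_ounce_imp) 83.79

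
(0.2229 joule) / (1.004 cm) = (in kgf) 2.264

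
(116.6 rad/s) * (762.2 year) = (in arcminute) 9.635e+15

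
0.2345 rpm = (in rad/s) 0.02456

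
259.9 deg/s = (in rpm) 43.32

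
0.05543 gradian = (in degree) 0.04989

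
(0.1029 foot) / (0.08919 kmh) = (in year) 4.014e-08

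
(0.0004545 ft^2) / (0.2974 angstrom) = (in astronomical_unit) 9.491e-06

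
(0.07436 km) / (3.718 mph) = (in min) 0.7456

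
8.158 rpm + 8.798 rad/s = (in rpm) 92.17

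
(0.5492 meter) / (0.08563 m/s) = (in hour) 0.001782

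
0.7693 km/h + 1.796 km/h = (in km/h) 2.565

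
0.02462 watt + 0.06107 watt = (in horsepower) 0.0001149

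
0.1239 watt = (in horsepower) 0.0001662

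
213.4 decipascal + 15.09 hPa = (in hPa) 15.3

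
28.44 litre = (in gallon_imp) 6.256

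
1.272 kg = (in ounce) 44.87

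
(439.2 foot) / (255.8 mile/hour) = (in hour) 0.0003252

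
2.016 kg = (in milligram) 2.016e+06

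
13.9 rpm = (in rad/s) 1.456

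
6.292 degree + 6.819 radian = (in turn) 1.103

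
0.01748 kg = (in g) 17.48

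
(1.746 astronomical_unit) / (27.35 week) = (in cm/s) 1.579e+06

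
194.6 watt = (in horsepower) 0.261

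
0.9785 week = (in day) 6.85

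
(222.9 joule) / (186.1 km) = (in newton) 0.001198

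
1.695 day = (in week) 0.2421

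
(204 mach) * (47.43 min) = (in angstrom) 1.977e+18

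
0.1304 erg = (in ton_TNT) 3.117e-18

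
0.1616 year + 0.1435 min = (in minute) 8.494e+04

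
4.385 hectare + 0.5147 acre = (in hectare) 4.593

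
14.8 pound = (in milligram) 6.713e+06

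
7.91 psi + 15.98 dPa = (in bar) 0.5454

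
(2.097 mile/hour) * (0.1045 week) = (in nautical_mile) 31.99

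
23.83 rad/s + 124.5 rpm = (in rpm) 352.1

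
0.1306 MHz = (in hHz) 1306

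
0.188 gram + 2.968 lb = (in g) 1346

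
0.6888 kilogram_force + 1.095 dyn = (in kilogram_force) 0.6888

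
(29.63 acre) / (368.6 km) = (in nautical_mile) 0.0001757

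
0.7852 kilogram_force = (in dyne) 7.7e+05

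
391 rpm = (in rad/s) 40.95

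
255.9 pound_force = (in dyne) 1.138e+08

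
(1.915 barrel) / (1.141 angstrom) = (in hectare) 2.668e+05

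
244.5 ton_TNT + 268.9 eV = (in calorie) 2.445e+11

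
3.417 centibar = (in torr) 25.63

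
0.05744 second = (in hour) 1.596e-05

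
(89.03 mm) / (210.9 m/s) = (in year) 1.339e-11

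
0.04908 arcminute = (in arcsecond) 2.945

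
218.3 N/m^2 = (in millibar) 2.183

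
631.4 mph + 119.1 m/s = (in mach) 1.179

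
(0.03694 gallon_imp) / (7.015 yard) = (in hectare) 2.618e-09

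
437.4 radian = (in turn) 69.61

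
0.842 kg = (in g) 842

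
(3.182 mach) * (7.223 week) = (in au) 0.03164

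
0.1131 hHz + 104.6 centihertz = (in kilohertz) 0.01236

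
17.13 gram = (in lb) 0.03777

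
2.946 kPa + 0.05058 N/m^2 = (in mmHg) 22.1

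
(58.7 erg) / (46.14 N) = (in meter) 1.272e-07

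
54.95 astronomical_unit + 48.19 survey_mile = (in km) 8.22e+09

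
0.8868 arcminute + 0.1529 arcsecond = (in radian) 0.0002587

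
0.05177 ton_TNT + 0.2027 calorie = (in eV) 1.352e+27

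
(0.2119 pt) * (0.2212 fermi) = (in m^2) 1.654e-20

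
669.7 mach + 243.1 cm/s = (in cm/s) 2.28e+07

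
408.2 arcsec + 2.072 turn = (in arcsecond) 2.686e+06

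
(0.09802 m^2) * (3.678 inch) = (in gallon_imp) 2.014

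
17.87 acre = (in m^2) 7.232e+04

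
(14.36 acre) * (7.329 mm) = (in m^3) 425.9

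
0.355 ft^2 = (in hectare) 3.298e-06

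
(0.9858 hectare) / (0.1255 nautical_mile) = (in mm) 4.241e+04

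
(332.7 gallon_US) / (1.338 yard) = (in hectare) 0.0001029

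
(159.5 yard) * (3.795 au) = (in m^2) 8.28e+13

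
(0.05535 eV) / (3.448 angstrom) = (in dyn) 2.572e-06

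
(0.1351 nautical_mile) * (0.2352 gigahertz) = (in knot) 1.144e+11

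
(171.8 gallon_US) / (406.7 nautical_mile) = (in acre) 2.134e-10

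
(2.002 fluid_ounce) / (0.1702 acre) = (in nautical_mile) 4.641e-11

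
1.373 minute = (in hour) 0.02288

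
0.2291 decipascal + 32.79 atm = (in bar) 33.22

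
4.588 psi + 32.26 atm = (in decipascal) 3.3e+07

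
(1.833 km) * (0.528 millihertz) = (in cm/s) 96.78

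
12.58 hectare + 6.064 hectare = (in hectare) 18.64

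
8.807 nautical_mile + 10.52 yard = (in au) 1.091e-07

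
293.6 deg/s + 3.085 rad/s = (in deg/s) 470.4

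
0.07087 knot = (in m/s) 0.03646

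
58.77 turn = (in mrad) 3.693e+05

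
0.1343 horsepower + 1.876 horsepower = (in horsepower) 2.01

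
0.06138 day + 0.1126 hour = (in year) 0.000181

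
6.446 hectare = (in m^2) 6.446e+04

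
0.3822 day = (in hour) 9.173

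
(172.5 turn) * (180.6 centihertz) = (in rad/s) 1957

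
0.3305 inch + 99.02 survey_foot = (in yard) 33.02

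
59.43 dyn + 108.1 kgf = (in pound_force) 238.3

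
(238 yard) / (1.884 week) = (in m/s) 0.000191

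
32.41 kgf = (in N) 317.8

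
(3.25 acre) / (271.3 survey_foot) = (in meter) 159.1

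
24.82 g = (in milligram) 2.482e+04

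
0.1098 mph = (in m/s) 0.04908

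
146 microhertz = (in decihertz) 0.00146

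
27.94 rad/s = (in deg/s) 1601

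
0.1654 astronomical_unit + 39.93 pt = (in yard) 2.706e+10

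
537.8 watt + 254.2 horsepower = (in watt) 1.901e+05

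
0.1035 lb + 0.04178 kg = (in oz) 3.13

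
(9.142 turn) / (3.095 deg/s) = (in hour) 0.2954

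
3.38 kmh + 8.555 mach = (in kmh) 1.049e+04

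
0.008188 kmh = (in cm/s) 0.2274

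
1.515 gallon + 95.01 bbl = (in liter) 1.511e+04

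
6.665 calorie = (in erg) 2.789e+08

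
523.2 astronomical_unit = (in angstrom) 7.827e+23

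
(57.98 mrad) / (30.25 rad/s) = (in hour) 5.324e-07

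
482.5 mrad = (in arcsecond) 9.952e+04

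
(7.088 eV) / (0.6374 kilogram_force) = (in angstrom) 1.817e-09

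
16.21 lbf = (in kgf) 7.353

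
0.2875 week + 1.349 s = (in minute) 2898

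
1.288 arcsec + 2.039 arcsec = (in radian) 1.613e-05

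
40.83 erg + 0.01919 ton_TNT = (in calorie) 1.919e+07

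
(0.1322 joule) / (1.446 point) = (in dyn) 2.592e+07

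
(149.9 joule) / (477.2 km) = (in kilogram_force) 3.203e-05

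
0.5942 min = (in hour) 0.009903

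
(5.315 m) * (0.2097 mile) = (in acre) 0.4432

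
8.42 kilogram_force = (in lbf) 18.56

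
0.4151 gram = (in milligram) 415.1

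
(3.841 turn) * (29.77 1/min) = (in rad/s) 11.97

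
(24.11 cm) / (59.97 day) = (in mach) 1.367e-10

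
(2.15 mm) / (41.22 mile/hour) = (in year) 3.7e-12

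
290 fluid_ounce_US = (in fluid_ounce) 290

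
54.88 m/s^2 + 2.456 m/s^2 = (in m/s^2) 57.34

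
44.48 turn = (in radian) 279.5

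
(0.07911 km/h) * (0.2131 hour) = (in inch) 663.7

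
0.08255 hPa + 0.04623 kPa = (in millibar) 0.5448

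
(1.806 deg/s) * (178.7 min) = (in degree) 1.936e+04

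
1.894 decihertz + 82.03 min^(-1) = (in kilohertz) 0.001557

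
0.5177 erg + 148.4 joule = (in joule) 148.4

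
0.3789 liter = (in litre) 0.3789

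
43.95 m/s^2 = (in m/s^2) 43.95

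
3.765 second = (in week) 6.225e-06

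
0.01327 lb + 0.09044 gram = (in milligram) 6110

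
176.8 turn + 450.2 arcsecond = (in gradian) 7.072e+04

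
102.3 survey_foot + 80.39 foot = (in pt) 1.578e+05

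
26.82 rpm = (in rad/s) 2.809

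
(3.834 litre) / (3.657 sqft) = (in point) 31.99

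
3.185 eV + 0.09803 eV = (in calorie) 1.257e-19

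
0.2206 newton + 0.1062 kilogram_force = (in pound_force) 0.2837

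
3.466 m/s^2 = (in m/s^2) 3.466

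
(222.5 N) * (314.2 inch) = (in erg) 1.776e+10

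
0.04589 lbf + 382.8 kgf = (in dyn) 3.754e+08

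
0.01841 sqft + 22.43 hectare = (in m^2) 2.243e+05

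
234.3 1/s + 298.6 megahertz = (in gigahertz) 0.2986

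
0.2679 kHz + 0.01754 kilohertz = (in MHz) 0.0002854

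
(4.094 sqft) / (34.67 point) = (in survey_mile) 0.01932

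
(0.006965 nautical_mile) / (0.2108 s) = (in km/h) 220.3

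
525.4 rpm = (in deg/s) 3152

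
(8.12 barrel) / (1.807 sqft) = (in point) 2.18e+04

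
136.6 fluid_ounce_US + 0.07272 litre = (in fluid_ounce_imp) 144.7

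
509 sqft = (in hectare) 0.004729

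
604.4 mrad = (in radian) 0.6044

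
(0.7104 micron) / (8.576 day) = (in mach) 2.816e-15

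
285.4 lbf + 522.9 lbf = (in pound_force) 808.3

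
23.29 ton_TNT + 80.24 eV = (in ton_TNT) 23.29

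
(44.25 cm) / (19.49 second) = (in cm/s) 2.27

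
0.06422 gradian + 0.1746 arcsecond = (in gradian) 0.06427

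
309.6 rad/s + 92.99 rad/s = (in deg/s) 2.307e+04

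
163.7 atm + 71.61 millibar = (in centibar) 1.659e+04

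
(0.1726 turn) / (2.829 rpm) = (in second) 3.661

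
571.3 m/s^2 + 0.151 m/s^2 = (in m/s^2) 571.5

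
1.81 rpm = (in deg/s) 10.86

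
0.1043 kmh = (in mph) 0.06481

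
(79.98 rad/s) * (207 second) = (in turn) 2635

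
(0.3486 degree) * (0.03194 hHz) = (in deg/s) 1.113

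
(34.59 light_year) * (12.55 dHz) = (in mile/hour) 9.187e+17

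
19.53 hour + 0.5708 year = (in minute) 3.012e+05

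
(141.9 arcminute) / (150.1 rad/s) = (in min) 4.583e-06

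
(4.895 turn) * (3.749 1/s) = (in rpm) 1101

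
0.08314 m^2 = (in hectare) 8.314e-06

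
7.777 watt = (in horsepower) 0.01043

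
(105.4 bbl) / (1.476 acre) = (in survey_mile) 1.743e-06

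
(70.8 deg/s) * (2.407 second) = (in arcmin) 1.022e+04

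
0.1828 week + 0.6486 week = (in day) 5.82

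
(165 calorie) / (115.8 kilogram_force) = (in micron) 6.079e+05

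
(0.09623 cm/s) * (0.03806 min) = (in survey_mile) 1.365e-06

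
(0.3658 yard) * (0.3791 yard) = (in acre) 2.865e-05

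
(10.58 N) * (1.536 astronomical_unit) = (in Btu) 2.304e+09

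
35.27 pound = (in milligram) 1.6e+07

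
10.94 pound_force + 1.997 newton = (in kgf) 5.166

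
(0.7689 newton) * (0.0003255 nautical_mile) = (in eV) 2.893e+18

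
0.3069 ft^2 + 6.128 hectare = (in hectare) 6.128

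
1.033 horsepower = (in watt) 770.3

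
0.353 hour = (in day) 0.01471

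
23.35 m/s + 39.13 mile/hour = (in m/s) 40.84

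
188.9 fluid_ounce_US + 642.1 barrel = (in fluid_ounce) 3.452e+06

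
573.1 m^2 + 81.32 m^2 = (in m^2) 654.4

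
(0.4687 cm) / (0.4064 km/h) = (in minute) 0.000692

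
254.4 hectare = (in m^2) 2.544e+06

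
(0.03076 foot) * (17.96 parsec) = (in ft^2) 5.593e+16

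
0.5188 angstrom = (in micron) 5.188e-05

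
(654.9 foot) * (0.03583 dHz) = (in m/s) 0.7152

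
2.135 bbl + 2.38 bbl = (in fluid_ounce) 2.427e+04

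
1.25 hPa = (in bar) 0.00125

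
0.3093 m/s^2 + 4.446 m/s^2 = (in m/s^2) 4.755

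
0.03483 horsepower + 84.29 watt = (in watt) 110.3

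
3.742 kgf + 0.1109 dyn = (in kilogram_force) 3.742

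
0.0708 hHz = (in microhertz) 7.08e+06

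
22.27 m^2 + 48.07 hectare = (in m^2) 4.807e+05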